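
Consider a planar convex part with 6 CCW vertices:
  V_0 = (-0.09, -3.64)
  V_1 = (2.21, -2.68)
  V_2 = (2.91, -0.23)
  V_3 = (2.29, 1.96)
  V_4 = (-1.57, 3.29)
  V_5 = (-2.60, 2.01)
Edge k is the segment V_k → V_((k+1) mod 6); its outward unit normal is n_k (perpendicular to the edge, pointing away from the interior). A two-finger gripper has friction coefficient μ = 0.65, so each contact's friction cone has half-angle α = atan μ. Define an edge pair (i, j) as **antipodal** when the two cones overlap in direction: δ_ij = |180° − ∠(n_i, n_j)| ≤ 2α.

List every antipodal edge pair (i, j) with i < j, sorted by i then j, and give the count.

α = atan 0.65 = 33.02°;  2α = 66.05°
n_0 = (+0.3852, -0.9228)
n_1 = (+0.9615, -0.2747)
n_2 = (+0.9622, +0.2724)
n_3 = (+0.3258, +0.9455)
n_4 = (-0.7791, +0.6269)
n_5 = (-0.9139, -0.4060)
  (0,1): δ = 128.60°  ·
  (0,2): δ = 96.85°  ·
  (0,3): δ = 41.67°  ✓
  (0,4): δ = 28.52°  ✓
  (0,5): δ = 91.30°  ·
  (1,2): δ = 148.25°  ·
  (1,3): δ = 93.07°  ·
  (1,4): δ = 22.88°  ✓
  (1,5): δ = 39.90°  ✓
  (2,3): δ = 124.82°  ·
  (2,4): δ = 54.63°  ✓
  (2,5): δ = 8.15°  ✓
  (3,4): δ = 109.81°  ·
  (3,5): δ = 47.04°  ✓
  (4,5): δ = 117.22°  ·
antipodal pairs: 7

count = 7; pairs: (0,3), (0,4), (1,4), (1,5), (2,4), (2,5), (3,5)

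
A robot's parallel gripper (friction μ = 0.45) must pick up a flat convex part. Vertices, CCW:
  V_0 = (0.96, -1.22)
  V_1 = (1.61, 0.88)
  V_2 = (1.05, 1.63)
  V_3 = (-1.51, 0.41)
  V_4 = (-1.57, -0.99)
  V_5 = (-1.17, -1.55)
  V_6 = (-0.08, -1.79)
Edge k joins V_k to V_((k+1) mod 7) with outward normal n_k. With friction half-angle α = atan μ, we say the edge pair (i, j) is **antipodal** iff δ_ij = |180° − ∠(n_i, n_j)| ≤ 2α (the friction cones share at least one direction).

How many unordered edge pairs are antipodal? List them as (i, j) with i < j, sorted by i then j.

α = atan 0.45 = 24.23°;  2α = 48.46°
n_0 = (+0.9553, -0.2957)
n_1 = (+0.8013, +0.5983)
n_2 = (-0.4302, +0.9027)
n_3 = (-0.9991, +0.0428)
n_4 = (-0.8137, -0.5812)
n_5 = (-0.2150, -0.9766)
n_6 = (+0.4806, -0.8769)
  (0,1): δ = 126.05°  ·
  (0,2): δ = 47.32°  ✓
  (0,3): δ = 14.74°  ✓
  (0,4): δ = 52.74°  ·
  (0,5): δ = 94.78°  ·
  (0,6): δ = 135.92°  ·
  (1,2): δ = 101.27°  ·
  (1,3): δ = 39.20°  ✓
  (1,4): δ = 1.21°  ✓
  (1,5): δ = 40.84°  ✓
  (1,6): δ = 81.98°  ·
  (2,3): δ = 117.93°  ·
  (2,4): δ = 79.94°  ·
  (2,5): δ = 37.90°  ✓
  (2,6): δ = 3.25°  ✓
  (3,4): δ = 142.01°  ·
  (3,5): δ = 99.96°  ·
  (3,6): δ = 58.82°  ·
  (4,5): δ = 137.96°  ·
  (4,6): δ = 96.81°  ·
  (5,6): δ = 138.86°  ·
antipodal pairs: 7

count = 7; pairs: (0,2), (0,3), (1,3), (1,4), (1,5), (2,5), (2,6)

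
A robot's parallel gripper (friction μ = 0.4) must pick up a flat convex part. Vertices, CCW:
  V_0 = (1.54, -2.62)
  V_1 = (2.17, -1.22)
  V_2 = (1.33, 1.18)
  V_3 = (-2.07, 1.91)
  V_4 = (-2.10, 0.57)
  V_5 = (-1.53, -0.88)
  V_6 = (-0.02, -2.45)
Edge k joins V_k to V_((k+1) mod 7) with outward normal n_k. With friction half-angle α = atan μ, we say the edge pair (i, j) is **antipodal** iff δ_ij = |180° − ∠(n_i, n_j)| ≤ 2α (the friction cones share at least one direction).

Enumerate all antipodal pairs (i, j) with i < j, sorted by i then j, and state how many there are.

α = atan 0.4 = 21.80°;  2α = 43.60°
n_0 = (+0.9119, -0.4104)
n_1 = (+0.9439, +0.3304)
n_2 = (+0.2099, +0.9777)
n_3 = (-0.9997, +0.0224)
n_4 = (-0.9307, -0.3659)
n_5 = (-0.7207, -0.6932)
n_6 = (-0.1083, -0.9941)
  (0,1): δ = 136.48°  ·
  (0,2): δ = 77.89°  ·
  (0,3): δ = 22.95°  ✓
  (0,4): δ = 45.69°  ·
  (0,5): δ = 68.11°  ·
  (0,6): δ = 108.01°  ·
  (1,2): δ = 121.41°  ·
  (1,3): δ = 20.57°  ✓
  (1,4): δ = 2.17°  ✓
  (1,5): δ = 24.59°  ✓
  (1,6): δ = 64.49°  ·
  (2,3): δ = 79.16°  ·
  (2,4): δ = 56.42°  ·
  (2,5): δ = 34.00°  ✓
  (2,6): δ = 5.90°  ✓
  (3,4): δ = 157.26°  ·
  (3,5): δ = 134.83°  ·
  (3,6): δ = 94.94°  ·
  (4,5): δ = 157.58°  ·
  (4,6): δ = 117.68°  ·
  (5,6): δ = 140.10°  ·
antipodal pairs: 6

count = 6; pairs: (0,3), (1,3), (1,4), (1,5), (2,5), (2,6)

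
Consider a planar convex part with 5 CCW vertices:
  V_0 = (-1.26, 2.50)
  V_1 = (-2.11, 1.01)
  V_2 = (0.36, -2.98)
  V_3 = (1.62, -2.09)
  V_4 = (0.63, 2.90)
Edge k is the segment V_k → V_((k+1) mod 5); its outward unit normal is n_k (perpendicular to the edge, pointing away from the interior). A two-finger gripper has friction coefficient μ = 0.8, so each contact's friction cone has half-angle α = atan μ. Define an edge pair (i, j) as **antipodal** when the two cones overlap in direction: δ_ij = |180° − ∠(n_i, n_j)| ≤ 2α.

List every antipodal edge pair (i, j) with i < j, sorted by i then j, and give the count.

count = 5; pairs: (0,2), (0,3), (1,3), (1,4), (2,4)

α = atan 0.8 = 38.66°;  2α = 77.32°
n_0 = (-0.8686, +0.4955)
n_1 = (-0.8503, -0.5264)
n_2 = (+0.5769, -0.8168)
n_3 = (+0.9809, +0.1946)
n_4 = (-0.2071, +0.9783)
  (0,1): δ = 118.54°  ·
  (0,2): δ = 25.06°  ✓
  (0,3): δ = 40.93°  ✓
  (0,4): δ = 131.65°  ·
  (1,2): δ = 86.52°  ·
  (1,3): δ = 20.54°  ✓
  (1,4): δ = 70.19°  ✓
  (2,3): δ = 114.01°  ·
  (2,4): δ = 23.29°  ✓
  (3,4): δ = 89.27°  ·
antipodal pairs: 5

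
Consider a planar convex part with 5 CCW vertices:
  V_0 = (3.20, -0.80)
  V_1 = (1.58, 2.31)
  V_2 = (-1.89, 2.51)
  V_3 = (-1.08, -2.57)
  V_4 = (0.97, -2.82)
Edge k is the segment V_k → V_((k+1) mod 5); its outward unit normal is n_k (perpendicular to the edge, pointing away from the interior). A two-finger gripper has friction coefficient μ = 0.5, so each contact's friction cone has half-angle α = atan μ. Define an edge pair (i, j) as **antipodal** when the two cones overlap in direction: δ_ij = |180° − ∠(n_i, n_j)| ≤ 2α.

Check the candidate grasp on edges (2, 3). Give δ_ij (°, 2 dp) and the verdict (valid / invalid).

α = atan 0.5 = 26.57°;  2α = 53.13°
edge 2: e_2 = (+0.81, -5.08);  n_2 = (-0.9875, -0.1575)
edge 3: e_3 = (+2.05, -0.25);  n_3 = (-0.1211, -0.9926)
∠(n_2, n_3) = 73.99°
δ = |180° − 73.99°| = 106.01°
106.01° > 2α = 53.13°  →  invalid

δ = 106.01°, invalid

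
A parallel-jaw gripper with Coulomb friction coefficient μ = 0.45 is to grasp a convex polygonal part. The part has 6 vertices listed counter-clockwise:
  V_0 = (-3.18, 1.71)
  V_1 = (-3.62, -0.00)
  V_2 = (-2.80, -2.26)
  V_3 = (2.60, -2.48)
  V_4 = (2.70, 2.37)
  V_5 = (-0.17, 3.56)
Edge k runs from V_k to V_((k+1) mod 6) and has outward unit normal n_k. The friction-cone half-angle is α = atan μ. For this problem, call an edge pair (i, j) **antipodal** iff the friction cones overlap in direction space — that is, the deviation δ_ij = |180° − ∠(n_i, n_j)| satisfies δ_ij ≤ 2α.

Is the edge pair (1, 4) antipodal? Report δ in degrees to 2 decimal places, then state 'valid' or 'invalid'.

δ = 47.54°, valid

α = atan 0.45 = 24.23°;  2α = 48.46°
edge 1: e_1 = (+0.82, -2.26);  n_1 = (-0.9400, -0.3411)
edge 4: e_4 = (-2.87, +1.19);  n_4 = (+0.3830, +0.9237)
∠(n_1, n_4) = 132.46°
δ = |180° − 132.46°| = 47.54°
47.54° ≤ 2α = 48.46°  →  valid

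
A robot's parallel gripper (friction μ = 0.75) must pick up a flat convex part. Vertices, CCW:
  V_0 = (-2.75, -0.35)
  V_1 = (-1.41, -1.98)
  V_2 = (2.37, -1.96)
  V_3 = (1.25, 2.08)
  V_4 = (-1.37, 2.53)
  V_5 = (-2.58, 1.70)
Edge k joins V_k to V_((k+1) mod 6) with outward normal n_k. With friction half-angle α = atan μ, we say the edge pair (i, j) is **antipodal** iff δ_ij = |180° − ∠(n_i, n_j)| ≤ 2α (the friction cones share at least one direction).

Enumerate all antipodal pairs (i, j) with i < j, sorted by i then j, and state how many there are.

count = 6; pairs: (0,2), (0,3), (1,3), (1,4), (2,4), (2,5)

α = atan 0.75 = 36.87°;  2α = 73.74°
n_0 = (-0.7725, -0.6350)
n_1 = (+0.0053, -1.0000)
n_2 = (+0.9637, +0.2672)
n_3 = (+0.1693, +0.9856)
n_4 = (-0.5657, +0.8246)
n_5 = (-0.9966, +0.0826)
  (0,1): δ = 129.12°  ·
  (0,2): δ = 23.93°  ✓
  (0,3): δ = 40.83°  ✓
  (0,4): δ = 85.03°  ·
  (0,5): δ = 135.84°  ·
  (1,2): δ = 74.81°  ·
  (1,3): δ = 10.05°  ✓
  (1,4): δ = 34.15°  ✓
  (1,5): δ = 84.96°  ·
  (2,3): δ = 115.24°  ·
  (2,4): δ = 71.05°  ✓
  (2,5): δ = 20.24°  ✓
  (3,4): δ = 135.81°  ·
  (3,5): δ = 84.99°  ·
  (4,5): δ = 129.19°  ·
antipodal pairs: 6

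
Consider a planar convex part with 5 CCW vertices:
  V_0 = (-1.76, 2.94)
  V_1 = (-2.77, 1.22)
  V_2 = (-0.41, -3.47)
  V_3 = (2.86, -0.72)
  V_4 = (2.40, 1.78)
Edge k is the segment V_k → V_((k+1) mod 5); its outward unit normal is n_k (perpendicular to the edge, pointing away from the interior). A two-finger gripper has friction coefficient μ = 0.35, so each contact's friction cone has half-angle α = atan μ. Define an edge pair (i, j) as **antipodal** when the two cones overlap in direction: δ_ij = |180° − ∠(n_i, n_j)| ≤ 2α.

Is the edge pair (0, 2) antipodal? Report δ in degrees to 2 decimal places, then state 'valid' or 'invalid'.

δ = 19.52°, valid

α = atan 0.35 = 19.29°;  2α = 38.58°
edge 0: e_0 = (-1.01, -1.72);  n_0 = (-0.8623, +0.5064)
edge 2: e_2 = (+3.27, +2.75);  n_2 = (+0.6436, -0.7653)
∠(n_0, n_2) = 160.48°
δ = |180° − 160.48°| = 19.52°
19.52° ≤ 2α = 38.58°  →  valid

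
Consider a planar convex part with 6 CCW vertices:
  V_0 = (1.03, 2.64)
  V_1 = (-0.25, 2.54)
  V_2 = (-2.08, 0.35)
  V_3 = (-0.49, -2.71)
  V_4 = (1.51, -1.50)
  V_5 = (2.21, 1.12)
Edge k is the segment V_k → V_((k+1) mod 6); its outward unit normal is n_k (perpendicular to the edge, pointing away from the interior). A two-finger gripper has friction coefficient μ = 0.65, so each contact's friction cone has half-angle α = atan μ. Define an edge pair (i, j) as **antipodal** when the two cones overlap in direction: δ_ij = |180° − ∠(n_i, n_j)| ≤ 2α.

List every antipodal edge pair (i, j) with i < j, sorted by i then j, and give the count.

count = 5; pairs: (0,3), (1,3), (1,4), (2,4), (2,5)

α = atan 0.65 = 33.02°;  2α = 66.05°
n_0 = (-0.0779, +0.9970)
n_1 = (-0.7674, +0.6412)
n_2 = (-0.8874, -0.4611)
n_3 = (+0.5176, -0.8556)
n_4 = (+0.9661, -0.2581)
n_5 = (+0.7899, +0.6132)
  (0,1): δ = 134.35°  ·
  (0,2): δ = 67.01°  ·
  (0,3): δ = 26.71°  ✓
  (0,4): δ = 70.57°  ·
  (0,5): δ = 123.36°  ·
  (1,2): δ = 112.66°  ·
  (1,3): δ = 18.94°  ✓
  (1,4): δ = 24.92°  ✓
  (1,5): δ = 77.71°  ·
  (2,3): δ = 86.28°  ·
  (2,4): δ = 42.42°  ✓
  (2,5): δ = 10.37°  ✓
  (3,4): δ = 136.13°  ·
  (3,5): δ = 83.35°  ·
  (4,5): δ = 127.22°  ·
antipodal pairs: 5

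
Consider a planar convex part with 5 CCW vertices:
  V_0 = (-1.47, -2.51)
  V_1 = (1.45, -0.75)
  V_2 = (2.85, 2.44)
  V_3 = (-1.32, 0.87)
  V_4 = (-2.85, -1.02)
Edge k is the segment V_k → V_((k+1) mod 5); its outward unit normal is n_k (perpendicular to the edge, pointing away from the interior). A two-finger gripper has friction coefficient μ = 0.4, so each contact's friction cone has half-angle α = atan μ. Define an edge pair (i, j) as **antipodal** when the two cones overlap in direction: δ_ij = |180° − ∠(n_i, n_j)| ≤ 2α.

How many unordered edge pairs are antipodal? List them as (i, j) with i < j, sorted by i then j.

α = atan 0.4 = 21.80°;  2α = 43.60°
n_0 = (+0.5162, -0.8565)
n_1 = (+0.9157, -0.4019)
n_2 = (-0.3524, +0.9359)
n_3 = (-0.7772, +0.6292)
n_4 = (-0.7337, -0.6795)
  (0,1): δ = 144.77°  ·
  (0,2): δ = 10.45°  ✓
  (0,3): δ = 19.93°  ✓
  (0,4): δ = 101.73°  ·
  (1,2): δ = 45.67°  ·
  (1,3): δ = 15.30°  ✓
  (1,4): δ = 66.50°  ·
  (2,3): δ = 149.62°  ·
  (2,4): δ = 67.83°  ·
  (3,4): δ = 98.20°  ·
antipodal pairs: 3

count = 3; pairs: (0,2), (0,3), (1,3)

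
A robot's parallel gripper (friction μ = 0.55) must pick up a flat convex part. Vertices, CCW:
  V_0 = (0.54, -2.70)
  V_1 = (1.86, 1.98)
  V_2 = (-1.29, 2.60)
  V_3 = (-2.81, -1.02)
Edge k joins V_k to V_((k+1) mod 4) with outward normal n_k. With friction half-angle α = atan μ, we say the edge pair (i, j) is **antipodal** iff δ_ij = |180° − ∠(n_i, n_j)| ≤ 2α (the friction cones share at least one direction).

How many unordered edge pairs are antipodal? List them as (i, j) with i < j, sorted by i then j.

count = 2; pairs: (0,2), (1,3)

α = atan 0.55 = 28.81°;  2α = 57.62°
n_0 = (+0.9624, -0.2715)
n_1 = (+0.1931, +0.9812)
n_2 = (-0.9220, +0.3871)
n_3 = (-0.4483, -0.8939)
  (0,1): δ = 85.38°  ·
  (0,2): δ = 7.03°  ✓
  (0,3): δ = 79.12°  ·
  (1,2): δ = 101.64°  ·
  (1,3): δ = 15.50°  ✓
  (2,3): δ = 93.86°  ·
antipodal pairs: 2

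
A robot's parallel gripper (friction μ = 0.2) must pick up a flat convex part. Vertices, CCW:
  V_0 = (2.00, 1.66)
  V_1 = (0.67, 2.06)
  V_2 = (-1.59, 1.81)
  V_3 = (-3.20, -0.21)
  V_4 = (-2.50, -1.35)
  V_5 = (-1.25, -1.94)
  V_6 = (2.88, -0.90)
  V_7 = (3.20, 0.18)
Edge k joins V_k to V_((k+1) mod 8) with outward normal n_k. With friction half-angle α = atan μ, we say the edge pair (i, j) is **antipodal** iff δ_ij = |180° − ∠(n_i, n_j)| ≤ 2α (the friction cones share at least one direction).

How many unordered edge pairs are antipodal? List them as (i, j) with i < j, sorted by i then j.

α = atan 0.2 = 11.31°;  2α = 22.62°
n_0 = (+0.2880, +0.9576)
n_1 = (-0.1099, +0.9939)
n_2 = (-0.7820, +0.6233)
n_3 = (-0.8522, -0.5233)
n_4 = (-0.4268, -0.9043)
n_5 = (+0.2442, -0.9697)
n_6 = (+0.9588, -0.2841)
n_7 = (+0.7768, +0.6298)
  (0,1): δ = 156.95°  ·
  (0,2): δ = 111.82°  ·
  (0,3): δ = 41.71°  ·
  (0,4): δ = 8.53°  ✓
  (0,5): δ = 30.87°  ·
  (0,6): δ = 90.23°  ·
  (0,7): δ = 145.77°  ·
  (1,2): δ = 134.87°  ·
  (1,3): δ = 64.76°  ·
  (1,4): δ = 31.58°  ·
  (1,5): δ = 7.82°  ✓
  (1,6): δ = 67.18°  ·
  (1,7): δ = 122.72°  ·
  (2,3): δ = 109.89°  ·
  (2,4): δ = 76.71°  ·
  (2,5): δ = 37.31°  ·
  (2,6): δ = 22.05°  ✓
  (2,7): δ = 77.59°  ·
  (3,4): δ = 146.82°  ·
  (3,5): δ = 107.42°  ·
  (3,6): δ = 48.06°  ·
  (3,7): δ = 7.48°  ✓
  (4,5): δ = 140.60°  ·
  (4,6): δ = 81.24°  ·
  (4,7): δ = 25.70°  ·
  (5,6): δ = 120.64°  ·
  (5,7): δ = 65.10°  ·
  (6,7): δ = 124.46°  ·
antipodal pairs: 4

count = 4; pairs: (0,4), (1,5), (2,6), (3,7)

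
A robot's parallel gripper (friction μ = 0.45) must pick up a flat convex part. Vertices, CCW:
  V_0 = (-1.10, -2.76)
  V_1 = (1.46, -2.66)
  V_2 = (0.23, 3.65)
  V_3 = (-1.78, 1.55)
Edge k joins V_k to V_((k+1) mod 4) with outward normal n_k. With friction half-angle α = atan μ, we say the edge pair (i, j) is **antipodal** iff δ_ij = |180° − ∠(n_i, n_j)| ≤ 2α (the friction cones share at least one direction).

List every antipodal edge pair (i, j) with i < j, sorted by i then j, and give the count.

count = 2; pairs: (0,2), (1,3)

α = atan 0.45 = 24.23°;  2α = 48.46°
n_0 = (+0.0390, -0.9992)
n_1 = (+0.9815, +0.1913)
n_2 = (-0.7224, +0.6915)
n_3 = (-0.9878, -0.1558)
  (0,1): δ = 81.21°  ·
  (0,2): δ = 44.02°  ✓
  (0,3): δ = 96.73°  ·
  (1,2): δ = 54.78°  ·
  (1,3): δ = 2.06°  ✓
  (2,3): δ = 127.29°  ·
antipodal pairs: 2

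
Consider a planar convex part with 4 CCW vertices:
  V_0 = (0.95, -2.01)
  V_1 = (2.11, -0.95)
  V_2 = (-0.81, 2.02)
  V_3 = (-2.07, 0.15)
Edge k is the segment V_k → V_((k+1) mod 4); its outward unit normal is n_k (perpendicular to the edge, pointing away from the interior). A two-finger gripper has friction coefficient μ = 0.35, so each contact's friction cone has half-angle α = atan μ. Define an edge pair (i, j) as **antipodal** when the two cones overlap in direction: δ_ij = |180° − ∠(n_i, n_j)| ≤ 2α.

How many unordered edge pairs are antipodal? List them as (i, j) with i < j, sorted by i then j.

count = 2; pairs: (0,2), (1,3)

α = atan 0.35 = 19.29°;  2α = 38.58°
n_0 = (+0.6746, -0.7382)
n_1 = (+0.7131, +0.7011)
n_2 = (-0.8293, +0.5588)
n_3 = (-0.5817, -0.8134)
  (0,1): δ = 87.91°  ·
  (0,2): δ = 13.61°  ✓
  (0,3): δ = 102.01°  ·
  (1,2): δ = 78.49°  ·
  (1,3): δ = 9.91°  ✓
  (2,3): δ = 91.60°  ·
antipodal pairs: 2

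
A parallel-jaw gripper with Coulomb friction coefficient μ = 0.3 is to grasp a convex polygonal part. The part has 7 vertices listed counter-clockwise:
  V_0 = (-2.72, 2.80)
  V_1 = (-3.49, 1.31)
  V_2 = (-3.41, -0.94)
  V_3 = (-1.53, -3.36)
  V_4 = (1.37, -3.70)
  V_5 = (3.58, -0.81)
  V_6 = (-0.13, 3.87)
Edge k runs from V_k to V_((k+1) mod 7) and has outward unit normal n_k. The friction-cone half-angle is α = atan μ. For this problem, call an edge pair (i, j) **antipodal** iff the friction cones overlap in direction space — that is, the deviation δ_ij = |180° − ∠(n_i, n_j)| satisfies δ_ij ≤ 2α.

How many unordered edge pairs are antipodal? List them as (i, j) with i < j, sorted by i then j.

α = atan 0.3 = 16.70°;  2α = 33.40°
n_0 = (-0.8884, +0.4591)
n_1 = (-0.9994, -0.0355)
n_2 = (-0.7897, -0.6135)
n_3 = (-0.1164, -0.9932)
n_4 = (+0.7944, -0.6075)
n_5 = (+0.7836, +0.6212)
n_6 = (-0.3818, +0.9242)
  (0,1): δ = 150.63°  ·
  (0,2): δ = 114.83°  ·
  (0,3): δ = 69.36°  ·
  (0,4): δ = 10.08°  ✓
  (0,5): δ = 65.73°  ·
  (0,6): δ = 139.78°  ·
  (1,2): δ = 144.19°  ·
  (1,3): δ = 98.72°  ·
  (1,4): δ = 39.44°  ·
  (1,5): δ = 36.37°  ·
  (1,6): δ = 110.41°  ·
  (2,3): δ = 134.53°  ·
  (2,4): δ = 75.25°  ·
  (2,5): δ = 0.56°  ✓
  (2,6): δ = 74.60°  ·
  (3,4): δ = 120.72°  ·
  (3,5): δ = 44.91°  ·
  (3,6): δ = 29.13°  ✓
  (4,5): δ = 104.19°  ·
  (4,6): δ = 30.15°  ✓
  (5,6): δ = 105.96°  ·
antipodal pairs: 4

count = 4; pairs: (0,4), (2,5), (3,6), (4,6)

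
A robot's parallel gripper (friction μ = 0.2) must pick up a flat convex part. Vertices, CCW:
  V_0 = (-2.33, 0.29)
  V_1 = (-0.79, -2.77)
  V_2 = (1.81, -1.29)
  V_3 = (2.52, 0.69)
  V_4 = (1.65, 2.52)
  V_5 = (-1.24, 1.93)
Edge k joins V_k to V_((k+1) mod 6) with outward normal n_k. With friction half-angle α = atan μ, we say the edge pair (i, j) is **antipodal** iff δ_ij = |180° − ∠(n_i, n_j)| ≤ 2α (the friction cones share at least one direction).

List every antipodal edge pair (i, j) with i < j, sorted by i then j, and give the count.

count = 3; pairs: (0,3), (1,4), (2,5)

α = atan 0.2 = 11.31°;  2α = 22.62°
n_0 = (-0.8933, -0.4495)
n_1 = (+0.4947, -0.8691)
n_2 = (+0.9413, -0.3375)
n_3 = (+0.9031, +0.4294)
n_4 = (-0.2000, +0.9798)
n_5 = (-0.8328, +0.5535)
  (0,1): δ = 87.06°  ·
  (0,2): δ = 46.44°  ·
  (0,3): δ = 1.29°  ✓
  (0,4): δ = 74.82°  ·
  (0,5): δ = 119.68°  ·
  (1,2): δ = 139.38°  ·
  (1,3): δ = 94.22°  ·
  (1,4): δ = 18.11°  ✓
  (1,5): δ = 26.74°  ·
  (2,3): δ = 134.85°  ·
  (2,4): δ = 58.73°  ·
  (2,5): δ = 13.88°  ✓
  (3,4): δ = 103.89°  ·
  (3,5): δ = 59.04°  ·
  (4,5): δ = 135.15°  ·
antipodal pairs: 3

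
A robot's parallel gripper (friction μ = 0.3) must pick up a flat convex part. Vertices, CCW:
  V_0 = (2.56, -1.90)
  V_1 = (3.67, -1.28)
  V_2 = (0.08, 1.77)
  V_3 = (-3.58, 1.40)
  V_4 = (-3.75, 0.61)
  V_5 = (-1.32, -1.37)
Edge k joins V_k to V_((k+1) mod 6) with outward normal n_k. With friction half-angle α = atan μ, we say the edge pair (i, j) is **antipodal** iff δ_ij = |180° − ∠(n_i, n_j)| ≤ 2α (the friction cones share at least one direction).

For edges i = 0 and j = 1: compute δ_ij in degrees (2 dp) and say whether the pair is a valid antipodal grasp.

δ = 69.54°, invalid

α = atan 0.3 = 16.70°;  2α = 33.40°
edge 0: e_0 = (+1.11, +0.62);  n_0 = (+0.4876, -0.8730)
edge 1: e_1 = (-3.59, +3.05);  n_1 = (+0.6475, +0.7621)
∠(n_0, n_1) = 110.46°
δ = |180° − 110.46°| = 69.54°
69.54° > 2α = 33.40°  →  invalid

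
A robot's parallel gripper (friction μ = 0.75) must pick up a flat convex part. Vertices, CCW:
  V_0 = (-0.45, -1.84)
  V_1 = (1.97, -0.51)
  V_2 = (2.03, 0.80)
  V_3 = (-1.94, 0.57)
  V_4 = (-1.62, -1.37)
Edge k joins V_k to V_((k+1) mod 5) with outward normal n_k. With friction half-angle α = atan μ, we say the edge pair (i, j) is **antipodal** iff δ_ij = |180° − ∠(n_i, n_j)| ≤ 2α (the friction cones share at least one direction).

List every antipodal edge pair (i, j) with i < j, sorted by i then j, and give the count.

count = 5; pairs: (0,2), (0,3), (1,3), (1,4), (2,4)

α = atan 0.75 = 36.87°;  2α = 73.74°
n_0 = (+0.4816, -0.8764)
n_1 = (+0.9990, -0.0458)
n_2 = (-0.0578, +0.9983)
n_3 = (-0.9867, -0.1627)
n_4 = (-0.3728, -0.9279)
  (0,1): δ = 121.42°  ·
  (0,2): δ = 25.48°  ✓
  (0,3): δ = 70.57°  ✓
  (0,4): δ = 129.32°  ·
  (1,2): δ = 84.06°  ·
  (1,3): δ = 11.99°  ✓
  (1,4): δ = 70.74°  ✓
  (2,3): δ = 83.95°  ·
  (2,4): δ = 25.20°  ✓
  (3,4): δ = 121.25°  ·
antipodal pairs: 5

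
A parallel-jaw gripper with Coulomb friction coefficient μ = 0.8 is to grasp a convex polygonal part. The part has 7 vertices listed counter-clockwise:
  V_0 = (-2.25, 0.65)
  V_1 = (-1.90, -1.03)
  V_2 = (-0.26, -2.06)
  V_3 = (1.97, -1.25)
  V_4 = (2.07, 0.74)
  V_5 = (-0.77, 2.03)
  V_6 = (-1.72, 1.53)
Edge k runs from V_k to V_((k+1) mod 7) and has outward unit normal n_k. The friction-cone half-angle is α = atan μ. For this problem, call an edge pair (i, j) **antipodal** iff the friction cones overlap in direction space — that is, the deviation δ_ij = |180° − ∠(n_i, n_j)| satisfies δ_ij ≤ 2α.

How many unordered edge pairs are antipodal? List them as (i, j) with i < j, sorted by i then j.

α = atan 0.8 = 38.66°;  2α = 77.32°
n_0 = (-0.9790, -0.2040)
n_1 = (-0.5319, -0.8468)
n_2 = (+0.3414, -0.9399)
n_3 = (+0.9987, -0.0502)
n_4 = (+0.4136, +0.9105)
n_5 = (-0.4657, +0.8849)
n_6 = (-0.8566, +0.5159)
  (0,1): δ = 133.90°  ·
  (0,2): δ = 81.81°  ·
  (0,3): δ = 14.65°  ✓
  (0,4): δ = 53.80°  ✓
  (0,5): δ = 105.99°  ·
  (0,6): δ = 137.17°  ·
  (1,2): δ = 127.91°  ·
  (1,3): δ = 60.75°  ✓
  (1,4): δ = 7.70°  ✓
  (1,5): δ = 59.89°  ✓
  (1,6): δ = 91.07°  ·
  (2,3): δ = 112.84°  ·
  (2,4): δ = 44.39°  ✓
  (2,5): δ = 7.80°  ✓
  (2,6): δ = 38.98°  ✓
  (3,4): δ = 111.55°  ·
  (3,5): δ = 59.36°  ✓
  (3,6): δ = 28.18°  ✓
  (4,5): δ = 127.81°  ·
  (4,6): δ = 96.63°  ·
  (5,6): δ = 148.82°  ·
antipodal pairs: 10

count = 10; pairs: (0,3), (0,4), (1,3), (1,4), (1,5), (2,4), (2,5), (2,6), (3,5), (3,6)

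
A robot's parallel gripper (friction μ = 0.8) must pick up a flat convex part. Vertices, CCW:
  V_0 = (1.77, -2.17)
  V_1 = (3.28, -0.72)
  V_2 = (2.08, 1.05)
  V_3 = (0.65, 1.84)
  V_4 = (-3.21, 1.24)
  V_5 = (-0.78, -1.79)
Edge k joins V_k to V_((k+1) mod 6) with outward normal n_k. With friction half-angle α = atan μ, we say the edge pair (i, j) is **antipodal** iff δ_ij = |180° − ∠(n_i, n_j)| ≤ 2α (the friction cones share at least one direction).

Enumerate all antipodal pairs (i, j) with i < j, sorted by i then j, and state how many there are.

α = atan 0.8 = 38.66°;  2α = 77.32°
n_0 = (+0.6926, -0.7213)
n_1 = (+0.8277, +0.5612)
n_2 = (+0.4836, +0.8753)
n_3 = (-0.1536, +0.9881)
n_4 = (-0.7801, -0.6256)
n_5 = (-0.1474, -0.9891)
  (0,1): δ = 99.70°  ·
  (0,2): δ = 72.76°  ✓
  (0,3): δ = 35.00°  ✓
  (0,4): δ = 84.89°  ·
  (0,5): δ = 127.69°  ·
  (1,2): δ = 153.05°  ·
  (1,3): δ = 115.30°  ·
  (1,4): δ = 4.59°  ✓
  (1,5): δ = 47.39°  ✓
  (2,3): δ = 142.25°  ·
  (2,4): δ = 22.35°  ✓
  (2,5): δ = 20.44°  ✓
  (3,4): δ = 60.11°  ✓
  (3,5): δ = 17.31°  ✓
  (4,5): δ = 137.20°  ·
antipodal pairs: 8

count = 8; pairs: (0,2), (0,3), (1,4), (1,5), (2,4), (2,5), (3,4), (3,5)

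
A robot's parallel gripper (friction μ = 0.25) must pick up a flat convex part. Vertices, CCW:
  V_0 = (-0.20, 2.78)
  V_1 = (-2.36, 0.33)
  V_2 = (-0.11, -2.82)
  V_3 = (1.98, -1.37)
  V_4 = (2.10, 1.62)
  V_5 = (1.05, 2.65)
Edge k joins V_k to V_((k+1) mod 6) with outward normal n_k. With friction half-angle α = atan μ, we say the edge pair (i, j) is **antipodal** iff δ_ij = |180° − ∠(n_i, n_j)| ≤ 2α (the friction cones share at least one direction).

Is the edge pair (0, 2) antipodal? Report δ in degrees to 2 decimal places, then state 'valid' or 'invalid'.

δ = 13.85°, valid

α = atan 0.25 = 14.04°;  2α = 28.07°
edge 0: e_0 = (-2.16, -2.45);  n_0 = (-0.7501, +0.6613)
edge 2: e_2 = (+2.09, +1.45);  n_2 = (+0.5700, -0.8216)
∠(n_0, n_2) = 166.15°
δ = |180° − 166.15°| = 13.85°
13.85° ≤ 2α = 28.07°  →  valid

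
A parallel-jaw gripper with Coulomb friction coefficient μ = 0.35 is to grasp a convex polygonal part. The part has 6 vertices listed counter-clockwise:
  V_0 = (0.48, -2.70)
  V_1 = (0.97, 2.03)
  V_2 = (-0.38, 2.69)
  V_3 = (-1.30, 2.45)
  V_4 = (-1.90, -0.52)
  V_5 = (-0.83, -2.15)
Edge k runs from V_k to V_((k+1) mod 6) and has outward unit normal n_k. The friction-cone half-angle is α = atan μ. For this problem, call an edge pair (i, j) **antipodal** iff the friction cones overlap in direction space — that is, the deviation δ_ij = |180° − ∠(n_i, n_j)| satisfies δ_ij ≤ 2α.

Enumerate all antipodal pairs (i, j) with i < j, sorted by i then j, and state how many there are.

α = atan 0.35 = 19.29°;  2α = 38.58°
n_0 = (+0.9947, -0.1030)
n_1 = (+0.4392, +0.8984)
n_2 = (-0.2524, +0.9676)
n_3 = (-0.9802, +0.1980)
n_4 = (-0.8360, -0.5488)
n_5 = (-0.3871, -0.9220)
  (0,1): δ = 110.14°  ·
  (0,2): δ = 69.46°  ·
  (0,3): δ = 5.51°  ✓
  (0,4): δ = 39.20°  ·
  (0,5): δ = 73.14°  ·
  (1,2): δ = 139.33°  ·
  (1,3): δ = 75.37°  ·
  (1,4): δ = 30.66°  ✓
  (1,5): δ = 3.28°  ✓
  (2,3): δ = 116.04°  ·
  (2,4): δ = 71.34°  ·
  (2,5): δ = 37.40°  ✓
  (3,4): δ = 135.30°  ·
  (3,5): δ = 101.35°  ·
  (4,5): δ = 146.06°  ·
antipodal pairs: 4

count = 4; pairs: (0,3), (1,4), (1,5), (2,5)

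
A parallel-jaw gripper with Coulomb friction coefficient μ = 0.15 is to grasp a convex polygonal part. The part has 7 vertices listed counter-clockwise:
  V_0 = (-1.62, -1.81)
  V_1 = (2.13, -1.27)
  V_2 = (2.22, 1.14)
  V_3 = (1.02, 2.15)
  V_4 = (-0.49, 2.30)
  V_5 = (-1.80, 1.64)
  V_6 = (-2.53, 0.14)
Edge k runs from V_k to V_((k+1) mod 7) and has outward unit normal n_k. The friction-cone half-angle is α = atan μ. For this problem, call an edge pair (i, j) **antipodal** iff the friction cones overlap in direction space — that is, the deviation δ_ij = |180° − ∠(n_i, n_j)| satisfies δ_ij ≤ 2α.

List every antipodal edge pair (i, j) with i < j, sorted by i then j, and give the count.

count = 1; pairs: (0,3)

α = atan 0.15 = 8.53°;  2α = 17.06°
n_0 = (+0.1425, -0.9898)
n_1 = (+0.9993, -0.0373)
n_2 = (+0.6439, +0.7651)
n_3 = (+0.0989, +0.9951)
n_4 = (-0.4499, +0.8931)
n_5 = (-0.8992, +0.4376)
n_6 = (-0.9062, -0.4229)
  (0,1): δ = 100.33°  ·
  (0,2): δ = 48.28°  ·
  (0,3): δ = 13.87°  ✓
  (0,4): δ = 18.55°  ·
  (0,5): δ = 55.86°  ·
  (0,6): δ = 106.82°  ·
  (1,2): δ = 127.95°  ·
  (1,3): δ = 93.53°  ·
  (1,4): δ = 61.12°  ·
  (1,5): δ = 23.81°  ·
  (1,6): δ = 27.16°  ·
  (2,3): δ = 145.59°  ·
  (2,4): δ = 113.17°  ·
  (2,5): δ = 75.86°  ·
  (2,6): δ = 24.90°  ·
  (3,4): δ = 147.59°  ·
  (3,5): δ = 110.28°  ·
  (3,6): δ = 59.31°  ·
  (4,5): δ = 142.69°  ·
  (4,6): δ = 91.72°  ·
  (5,6): δ = 129.03°  ·
antipodal pairs: 1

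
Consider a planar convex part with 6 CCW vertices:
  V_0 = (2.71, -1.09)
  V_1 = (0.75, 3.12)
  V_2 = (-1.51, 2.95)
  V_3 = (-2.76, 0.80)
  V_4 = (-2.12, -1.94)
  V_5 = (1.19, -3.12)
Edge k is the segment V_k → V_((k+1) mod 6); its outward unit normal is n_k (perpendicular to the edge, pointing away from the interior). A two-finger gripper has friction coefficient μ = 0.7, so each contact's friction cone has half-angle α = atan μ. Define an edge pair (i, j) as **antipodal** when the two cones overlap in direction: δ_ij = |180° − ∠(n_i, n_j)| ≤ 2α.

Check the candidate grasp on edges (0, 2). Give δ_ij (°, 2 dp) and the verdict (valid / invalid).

α = atan 0.7 = 34.99°;  2α = 69.98°
edge 0: e_0 = (-1.96, +4.21);  n_0 = (+0.9066, +0.4221)
edge 2: e_2 = (-1.25, -2.15);  n_2 = (-0.8645, +0.5026)
∠(n_0, n_2) = 124.86°
δ = |180° − 124.86°| = 55.14°
55.14° ≤ 2α = 69.98°  →  valid

δ = 55.14°, valid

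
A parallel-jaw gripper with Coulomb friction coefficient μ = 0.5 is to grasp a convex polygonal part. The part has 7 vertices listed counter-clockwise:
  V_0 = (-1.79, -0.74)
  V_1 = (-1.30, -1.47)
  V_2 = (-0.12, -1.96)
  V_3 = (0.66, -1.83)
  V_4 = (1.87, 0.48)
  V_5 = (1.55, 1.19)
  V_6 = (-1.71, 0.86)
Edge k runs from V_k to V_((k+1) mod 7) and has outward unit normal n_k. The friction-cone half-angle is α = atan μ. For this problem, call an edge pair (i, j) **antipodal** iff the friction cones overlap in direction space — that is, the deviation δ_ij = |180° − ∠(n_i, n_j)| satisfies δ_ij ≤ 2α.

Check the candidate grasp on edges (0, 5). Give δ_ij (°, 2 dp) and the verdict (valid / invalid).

δ = 61.91°, invalid

α = atan 0.5 = 26.57°;  2α = 53.13°
edge 0: e_0 = (+0.49, -0.73);  n_0 = (-0.8303, -0.5573)
edge 5: e_5 = (-3.26, -0.33);  n_5 = (-0.1007, +0.9949)
∠(n_0, n_5) = 118.09°
δ = |180° − 118.09°| = 61.91°
61.91° > 2α = 53.13°  →  invalid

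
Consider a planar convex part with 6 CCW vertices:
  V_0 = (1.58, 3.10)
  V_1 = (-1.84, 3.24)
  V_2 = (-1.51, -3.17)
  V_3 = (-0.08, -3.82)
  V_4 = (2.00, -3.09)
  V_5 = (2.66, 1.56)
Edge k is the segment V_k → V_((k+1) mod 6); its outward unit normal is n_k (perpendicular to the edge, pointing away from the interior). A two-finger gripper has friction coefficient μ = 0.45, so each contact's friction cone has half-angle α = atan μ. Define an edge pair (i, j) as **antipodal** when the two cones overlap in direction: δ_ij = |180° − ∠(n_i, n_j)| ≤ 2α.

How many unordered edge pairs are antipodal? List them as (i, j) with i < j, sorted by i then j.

count = 5; pairs: (0,2), (0,3), (1,4), (1,5), (2,5)

α = atan 0.45 = 24.23°;  2α = 48.46°
n_0 = (+0.0409, +0.9992)
n_1 = (-0.9987, -0.0514)
n_2 = (-0.4138, -0.9104)
n_3 = (+0.3312, -0.9436)
n_4 = (+0.9901, -0.1405)
n_5 = (+0.8187, +0.5742)
  (0,1): δ = 84.71°  ·
  (0,2): δ = 22.10°  ✓
  (0,3): δ = 21.68°  ✓
  (0,4): δ = 84.27°  ·
  (0,5): δ = 127.39°  ·
  (1,2): δ = 117.39°  ·
  (1,3): δ = 73.61°  ·
  (1,4): δ = 11.03°  ✓
  (1,5): δ = 32.09°  ✓
  (2,3): δ = 136.22°  ·
  (2,4): δ = 73.63°  ·
  (2,5): δ = 30.51°  ✓
  (3,4): δ = 117.42°  ·
  (3,5): δ = 74.30°  ·
  (4,5): δ = 136.88°  ·
antipodal pairs: 5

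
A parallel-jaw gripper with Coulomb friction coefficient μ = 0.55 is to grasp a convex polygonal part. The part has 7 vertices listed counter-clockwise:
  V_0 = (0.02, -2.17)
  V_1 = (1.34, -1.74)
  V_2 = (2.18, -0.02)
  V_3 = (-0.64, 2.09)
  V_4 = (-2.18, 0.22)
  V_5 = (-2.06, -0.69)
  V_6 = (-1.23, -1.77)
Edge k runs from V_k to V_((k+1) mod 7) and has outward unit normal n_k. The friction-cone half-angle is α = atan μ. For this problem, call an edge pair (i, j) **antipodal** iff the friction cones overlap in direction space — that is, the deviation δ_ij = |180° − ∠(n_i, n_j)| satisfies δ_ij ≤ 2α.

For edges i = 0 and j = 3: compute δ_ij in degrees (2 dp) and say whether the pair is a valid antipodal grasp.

α = atan 0.55 = 28.81°;  2α = 57.62°
edge 0: e_0 = (+1.32, +0.43);  n_0 = (+0.3097, -0.9508)
edge 3: e_3 = (-1.54, -1.87);  n_3 = (-0.7719, +0.6357)
∠(n_0, n_3) = 147.52°
δ = |180° − 147.52°| = 32.48°
32.48° ≤ 2α = 57.62°  →  valid

δ = 32.48°, valid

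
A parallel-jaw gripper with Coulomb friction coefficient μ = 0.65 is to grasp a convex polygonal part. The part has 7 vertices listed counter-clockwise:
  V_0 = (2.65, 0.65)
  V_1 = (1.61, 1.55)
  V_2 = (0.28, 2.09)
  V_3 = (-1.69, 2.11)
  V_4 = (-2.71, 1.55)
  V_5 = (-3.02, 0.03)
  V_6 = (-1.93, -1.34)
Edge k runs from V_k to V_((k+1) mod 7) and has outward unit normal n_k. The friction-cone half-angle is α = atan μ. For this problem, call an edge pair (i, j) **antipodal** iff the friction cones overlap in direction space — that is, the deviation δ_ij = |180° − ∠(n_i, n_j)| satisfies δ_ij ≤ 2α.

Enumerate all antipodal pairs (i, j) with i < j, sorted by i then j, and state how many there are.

α = atan 0.65 = 33.02°;  2α = 66.05°
n_0 = (+0.6544, +0.7562)
n_1 = (+0.3762, +0.9265)
n_2 = (+0.0102, +0.9999)
n_3 = (-0.4813, +0.8766)
n_4 = (-0.9798, +0.1998)
n_5 = (-0.7825, -0.6226)
n_6 = (+0.3985, -0.9172)
  (0,1): δ = 161.23°  ·
  (0,2): δ = 139.71°  ·
  (0,3): δ = 110.36°  ·
  (0,4): δ = 60.65°  ✓
  (0,5): δ = 10.62°  ✓
  (0,6): δ = 64.36°  ✓
  (1,2): δ = 158.48°  ·
  (1,3): δ = 129.13°  ·
  (1,4): δ = 79.43°  ·
  (1,5): δ = 29.40°  ✓
  (1,6): δ = 45.58°  ✓
  (2,3): δ = 150.65°  ·
  (2,4): δ = 100.95°  ·
  (2,5): δ = 50.91°  ✓
  (2,6): δ = 24.07°  ✓
  (3,4): δ = 130.29°  ·
  (3,5): δ = 80.26°  ·
  (3,6): δ = 5.28°  ✓
  (4,5): δ = 129.97°  ·
  (4,6): δ = 54.99°  ✓
  (5,6): δ = 105.02°  ·
antipodal pairs: 9

count = 9; pairs: (0,4), (0,5), (0,6), (1,5), (1,6), (2,5), (2,6), (3,6), (4,6)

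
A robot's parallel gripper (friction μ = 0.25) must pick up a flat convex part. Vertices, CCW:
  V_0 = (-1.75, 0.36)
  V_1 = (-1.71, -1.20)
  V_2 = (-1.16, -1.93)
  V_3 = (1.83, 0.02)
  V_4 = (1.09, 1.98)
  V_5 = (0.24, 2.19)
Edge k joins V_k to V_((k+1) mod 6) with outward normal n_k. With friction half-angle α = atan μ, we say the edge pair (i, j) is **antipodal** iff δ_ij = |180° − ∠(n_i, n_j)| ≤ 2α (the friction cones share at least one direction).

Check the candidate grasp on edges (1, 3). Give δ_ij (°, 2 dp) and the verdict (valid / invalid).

δ = 16.31°, valid

α = atan 0.25 = 14.04°;  2α = 28.07°
edge 1: e_1 = (+0.55, -0.73);  n_1 = (-0.7987, -0.6017)
edge 3: e_3 = (-0.74, +1.96);  n_3 = (+0.9355, +0.3532)
∠(n_1, n_3) = 163.69°
δ = |180° − 163.69°| = 16.31°
16.31° ≤ 2α = 28.07°  →  valid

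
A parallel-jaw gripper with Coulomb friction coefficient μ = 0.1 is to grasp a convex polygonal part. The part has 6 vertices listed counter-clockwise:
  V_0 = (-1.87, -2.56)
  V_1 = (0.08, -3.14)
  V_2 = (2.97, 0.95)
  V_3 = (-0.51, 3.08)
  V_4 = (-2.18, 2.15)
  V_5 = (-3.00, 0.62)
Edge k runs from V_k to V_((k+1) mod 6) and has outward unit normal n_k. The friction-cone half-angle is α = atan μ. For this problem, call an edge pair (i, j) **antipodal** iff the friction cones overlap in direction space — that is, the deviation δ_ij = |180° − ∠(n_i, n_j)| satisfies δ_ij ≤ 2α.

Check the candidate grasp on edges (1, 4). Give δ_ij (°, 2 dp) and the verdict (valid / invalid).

δ = 7.06°, valid

α = atan 0.1 = 5.71°;  2α = 11.42°
edge 1: e_1 = (+2.89, +4.09);  n_1 = (+0.8167, -0.5771)
edge 4: e_4 = (-0.82, -1.53);  n_4 = (-0.8814, +0.4724)
∠(n_1, n_4) = 172.94°
δ = |180° − 172.94°| = 7.06°
7.06° ≤ 2α = 11.42°  →  valid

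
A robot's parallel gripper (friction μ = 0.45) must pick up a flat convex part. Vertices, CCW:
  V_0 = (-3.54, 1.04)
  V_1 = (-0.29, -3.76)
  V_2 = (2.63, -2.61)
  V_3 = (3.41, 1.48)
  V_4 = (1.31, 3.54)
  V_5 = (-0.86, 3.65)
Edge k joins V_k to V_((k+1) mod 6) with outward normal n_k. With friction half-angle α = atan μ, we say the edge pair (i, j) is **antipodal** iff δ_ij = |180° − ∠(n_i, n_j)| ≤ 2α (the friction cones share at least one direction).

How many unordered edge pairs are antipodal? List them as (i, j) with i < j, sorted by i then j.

α = atan 0.45 = 24.23°;  2α = 48.46°
n_0 = (-0.8280, -0.5607)
n_1 = (+0.3664, -0.9304)
n_2 = (+0.9823, -0.1873)
n_3 = (+0.7003, +0.7139)
n_4 = (+0.0506, +0.9987)
n_5 = (-0.6977, +0.7164)
  (0,1): δ = 102.60°  ·
  (0,2): δ = 44.90°  ✓
  (0,3): δ = 11.45°  ✓
  (0,4): δ = 53.00°  ·
  (0,5): δ = 100.14°  ·
  (1,2): δ = 122.29°  ·
  (1,3): δ = 65.95°  ·
  (1,4): δ = 24.40°  ✓
  (1,5): δ = 22.75°  ✓
  (2,3): δ = 123.65°  ·
  (2,4): δ = 82.10°  ·
  (2,5): δ = 34.96°  ✓
  (3,4): δ = 138.45°  ·
  (3,5): δ = 91.31°  ·
  (4,5): δ = 132.86°  ·
antipodal pairs: 5

count = 5; pairs: (0,2), (0,3), (1,4), (1,5), (2,5)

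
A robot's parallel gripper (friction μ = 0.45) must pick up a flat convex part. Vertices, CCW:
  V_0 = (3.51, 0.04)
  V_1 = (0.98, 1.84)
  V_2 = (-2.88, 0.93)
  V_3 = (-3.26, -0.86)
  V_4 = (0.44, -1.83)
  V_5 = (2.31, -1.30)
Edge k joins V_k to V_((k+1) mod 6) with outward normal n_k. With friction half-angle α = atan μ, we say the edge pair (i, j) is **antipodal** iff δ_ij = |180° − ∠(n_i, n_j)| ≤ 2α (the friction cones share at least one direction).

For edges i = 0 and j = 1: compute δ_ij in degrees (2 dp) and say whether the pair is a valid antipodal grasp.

α = atan 0.45 = 24.23°;  2α = 48.46°
edge 0: e_0 = (-2.53, +1.80);  n_0 = (+0.5797, +0.8148)
edge 1: e_1 = (-3.86, -0.91);  n_1 = (-0.2295, +0.9733)
∠(n_0, n_1) = 48.70°
δ = |180° − 48.70°| = 131.30°
131.30° > 2α = 48.46°  →  invalid

δ = 131.30°, invalid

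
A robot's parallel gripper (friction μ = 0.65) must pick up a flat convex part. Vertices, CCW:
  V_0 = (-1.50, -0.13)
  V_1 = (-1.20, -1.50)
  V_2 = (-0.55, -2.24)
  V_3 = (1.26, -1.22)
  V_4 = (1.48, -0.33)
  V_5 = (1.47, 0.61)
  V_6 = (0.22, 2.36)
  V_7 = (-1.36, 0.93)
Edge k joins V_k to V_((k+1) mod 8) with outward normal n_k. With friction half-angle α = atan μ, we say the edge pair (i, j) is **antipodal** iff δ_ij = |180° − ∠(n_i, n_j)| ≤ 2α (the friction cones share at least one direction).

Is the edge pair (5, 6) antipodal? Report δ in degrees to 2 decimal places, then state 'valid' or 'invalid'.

α = atan 0.65 = 33.02°;  2α = 66.05°
edge 5: e_5 = (-1.25, +1.75);  n_5 = (+0.8137, +0.5812)
edge 6: e_6 = (-1.58, -1.43);  n_6 = (-0.6710, +0.7414)
∠(n_5, n_6) = 96.61°
δ = |180° − 96.61°| = 83.39°
83.39° > 2α = 66.05°  →  invalid

δ = 83.39°, invalid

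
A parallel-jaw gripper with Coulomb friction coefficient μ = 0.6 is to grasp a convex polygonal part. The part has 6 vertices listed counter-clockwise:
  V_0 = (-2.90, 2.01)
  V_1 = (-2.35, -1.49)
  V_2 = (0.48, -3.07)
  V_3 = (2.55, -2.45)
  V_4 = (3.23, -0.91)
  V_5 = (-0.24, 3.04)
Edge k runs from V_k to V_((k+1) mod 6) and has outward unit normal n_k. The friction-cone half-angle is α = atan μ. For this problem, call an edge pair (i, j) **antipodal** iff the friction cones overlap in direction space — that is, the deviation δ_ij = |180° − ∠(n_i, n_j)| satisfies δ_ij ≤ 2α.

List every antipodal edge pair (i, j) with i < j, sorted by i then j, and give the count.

α = atan 0.6 = 30.96°;  2α = 61.93°
n_0 = (-0.9879, -0.1552)
n_1 = (-0.4875, -0.8731)
n_2 = (+0.2869, -0.9580)
n_3 = (+0.9148, -0.4039)
n_4 = (+0.7513, +0.6600)
n_5 = (-0.3611, +0.9325)
  (0,1): δ = 128.11°  ·
  (0,2): δ = 82.26°  ·
  (0,3): δ = 32.75°  ✓
  (0,4): δ = 32.37°  ✓
  (0,5): δ = 102.24°  ·
  (1,2): δ = 134.15°  ·
  (1,3): δ = 84.65°  ·
  (1,4): δ = 19.53°  ✓
  (1,5): δ = 50.34°  ✓
  (2,3): δ = 130.50°  ·
  (2,4): δ = 65.38°  ·
  (2,5): δ = 4.49°  ✓
  (3,4): δ = 114.88°  ·
  (3,5): δ = 45.01°  ✓
  (4,5): δ = 110.13°  ·
antipodal pairs: 6

count = 6; pairs: (0,3), (0,4), (1,4), (1,5), (2,5), (3,5)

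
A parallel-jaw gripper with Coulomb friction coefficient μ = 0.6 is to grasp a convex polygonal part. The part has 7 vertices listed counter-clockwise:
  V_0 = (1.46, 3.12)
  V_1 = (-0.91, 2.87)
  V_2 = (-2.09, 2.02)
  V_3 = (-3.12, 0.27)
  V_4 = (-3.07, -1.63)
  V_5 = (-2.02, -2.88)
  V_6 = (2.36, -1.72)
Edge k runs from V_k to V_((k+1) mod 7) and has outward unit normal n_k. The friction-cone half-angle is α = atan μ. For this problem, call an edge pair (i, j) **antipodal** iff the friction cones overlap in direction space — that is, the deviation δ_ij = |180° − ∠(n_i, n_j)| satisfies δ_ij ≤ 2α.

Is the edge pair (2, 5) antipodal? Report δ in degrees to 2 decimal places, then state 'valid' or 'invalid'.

δ = 44.69°, valid

α = atan 0.6 = 30.96°;  2α = 61.93°
edge 2: e_2 = (-1.03, -1.75);  n_2 = (-0.8618, +0.5072)
edge 5: e_5 = (+4.38, +1.16);  n_5 = (+0.2560, -0.9667)
∠(n_2, n_5) = 135.31°
δ = |180° − 135.31°| = 44.69°
44.69° ≤ 2α = 61.93°  →  valid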